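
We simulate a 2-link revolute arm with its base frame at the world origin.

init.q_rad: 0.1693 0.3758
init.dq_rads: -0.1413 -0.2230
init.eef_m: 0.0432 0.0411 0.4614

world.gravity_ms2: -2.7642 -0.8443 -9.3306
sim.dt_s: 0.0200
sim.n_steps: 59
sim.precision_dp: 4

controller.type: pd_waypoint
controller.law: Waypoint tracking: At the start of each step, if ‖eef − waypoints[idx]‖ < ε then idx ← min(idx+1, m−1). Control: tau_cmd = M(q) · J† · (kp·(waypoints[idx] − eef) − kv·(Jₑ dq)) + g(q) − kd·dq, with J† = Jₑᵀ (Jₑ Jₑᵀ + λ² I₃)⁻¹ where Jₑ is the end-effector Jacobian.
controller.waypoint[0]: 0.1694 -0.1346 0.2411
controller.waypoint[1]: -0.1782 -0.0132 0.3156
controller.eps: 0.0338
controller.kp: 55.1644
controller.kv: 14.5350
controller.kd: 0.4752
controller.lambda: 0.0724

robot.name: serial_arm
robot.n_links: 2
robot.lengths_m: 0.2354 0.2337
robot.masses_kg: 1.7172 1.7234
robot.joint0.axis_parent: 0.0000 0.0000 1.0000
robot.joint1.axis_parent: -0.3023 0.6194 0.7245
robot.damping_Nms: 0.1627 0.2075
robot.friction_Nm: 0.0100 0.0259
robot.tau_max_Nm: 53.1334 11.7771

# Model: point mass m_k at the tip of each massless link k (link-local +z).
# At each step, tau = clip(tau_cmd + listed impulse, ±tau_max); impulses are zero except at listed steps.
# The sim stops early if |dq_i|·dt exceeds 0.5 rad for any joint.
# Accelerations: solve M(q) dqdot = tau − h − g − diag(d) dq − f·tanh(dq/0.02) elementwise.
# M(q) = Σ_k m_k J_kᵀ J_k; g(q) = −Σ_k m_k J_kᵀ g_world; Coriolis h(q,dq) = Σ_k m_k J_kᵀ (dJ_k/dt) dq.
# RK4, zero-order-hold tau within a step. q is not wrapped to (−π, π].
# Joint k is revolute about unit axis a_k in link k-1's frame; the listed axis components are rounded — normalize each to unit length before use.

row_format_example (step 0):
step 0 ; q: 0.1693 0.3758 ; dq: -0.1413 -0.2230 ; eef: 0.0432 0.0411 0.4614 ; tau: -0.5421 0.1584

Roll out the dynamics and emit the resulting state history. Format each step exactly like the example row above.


step 1 ; q: 0.1554 0.3730 ; dq: -1.1553 -0.0675 ; eef: 0.0435 0.0402 0.4615 ; tau: -0.0137 0.0854
step 2 ; q: 0.1409 0.3718 ; dq: -0.3716 -0.0472 ; eef: 0.0440 0.0394 0.4615 ; tau: -0.4049 0.0920
step 3 ; q: 0.1273 0.3717 ; dq: -0.9377 0.0256 ; eef: 0.0445 0.0388 0.4615 ; tau: -0.1117 0.0771
step 4 ; q: 0.1133 0.3721 ; dq: -0.5033 0.0246 ; eef: 0.0451 0.0382 0.4615 ; tau: -0.3288 0.1065
step 5 ; q: 0.0997 0.3731 ; dq: -0.8255 0.0688 ; eef: 0.0457 0.0377 0.4615 ; tau: -0.1622 0.1085
step 6 ; q: 0.0858 0.3746 ; dq: -0.5876 0.0817 ; eef: 0.0464 0.0372 0.4614 ; tau: -0.2823 0.1244
step 7 ; q: 0.0721 0.3766 ; dq: -0.7658 0.1194 ; eef: 0.0471 0.0368 0.4613 ; tau: -0.1918 0.1243
step 8 ; q: 0.0582 0.3792 ; dq: -0.6445 0.1392 ; eef: 0.0479 0.0365 0.4612 ; tau: -0.2555 0.1319
step 9 ; q: 0.0442 0.3823 ; dq: -0.7404 0.1715 ; eef: 0.0488 0.0361 0.4611 ; tau: -0.2096 0.1308
step 10 ; q: 0.0300 0.3860 ; dq: -0.6877 0.1939 ; eef: 0.0497 0.0358 0.4609 ; tau: -0.2411 0.1334
step 11 ; q: 0.0157 0.3901 ; dq: -0.7391 0.2222 ; eef: 0.0507 0.0355 0.4608 ; tau: -0.2204 0.1314
step 12 ; q: 0.0011 0.3948 ; dq: -0.7246 0.2456 ; eef: 0.0517 0.0353 0.4606 ; tau: -0.2346 0.1307
step 13 ; q: -0.0137 0.4000 ; dq: -0.7547 0.2713 ; eef: 0.0528 0.0351 0.4603 ; tau: -0.2270 0.1274
step 14 ; q: -0.0289 0.4056 ; dq: -0.7600 0.2948 ; eef: 0.0540 0.0348 0.4601 ; tau: -0.2331 0.1243
step 15 ; q: -0.0443 0.4118 ; dq: -0.7821 0.3191 ; eef: 0.0552 0.0346 0.4598 ; tau: -0.2315 0.1196
step 16 ; q: -0.0601 0.4184 ; dq: -0.7969 0.3425 ; eef: 0.0566 0.0344 0.4595 ; tau: -0.2344 0.1144
step 17 ; q: -0.0762 0.4255 ; dq: -0.8175 0.3661 ; eef: 0.0580 0.0342 0.4592 ; tau: -0.2351 0.1082
step 18 ; q: -0.0928 0.4330 ; dq: -0.8370 0.3894 ; eef: 0.0594 0.0340 0.4589 ; tau: -0.2370 0.1012
step 19 ; q: -0.1097 0.4410 ; dq: -0.8586 0.4126 ; eef: 0.0610 0.0337 0.4585 ; tau: -0.2384 0.0932
step 20 ; q: -0.1271 0.4495 ; dq: -0.8806 0.4358 ; eef: 0.0626 0.0335 0.4581 ; tau: -0.2400 0.0845
step 21 ; q: -0.1450 0.4585 ; dq: -0.9037 0.4591 ; eef: 0.0642 0.0332 0.4576 ; tau: -0.2415 0.0749
step 22 ; q: -0.1633 0.4679 ; dq: -0.9274 0.4824 ; eef: 0.0660 0.0328 0.4572 ; tau: -0.2429 0.0645
step 23 ; q: -0.1821 0.4777 ; dq: -0.9517 0.5057 ; eef: 0.0678 0.0325 0.4567 ; tau: -0.2441 0.0532
step 24 ; q: -0.2014 0.4881 ; dq: -0.9765 0.5292 ; eef: 0.0697 0.0321 0.4561 ; tau: -0.2451 0.0411
step 25 ; q: -0.2211 0.4989 ; dq: -1.0016 0.5528 ; eef: 0.0717 0.0316 0.4556 ; tau: -0.2458 0.0280
step 26 ; q: -0.2414 0.5102 ; dq: -1.0268 0.5764 ; eef: 0.0738 0.0311 0.4550 ; tau: -0.2462 0.0141
step 27 ; q: -0.2622 0.5219 ; dq: -1.0521 0.6002 ; eef: 0.0759 0.0306 0.4543 ; tau: -0.2463 -0.0007
step 28 ; q: -0.2835 0.5342 ; dq: -1.0773 0.6240 ; eef: 0.0781 0.0299 0.4536 ; tau: -0.2458 -0.0164
step 29 ; q: -0.3053 0.5469 ; dq: -1.1022 0.6478 ; eef: 0.0803 0.0292 0.4529 ; tau: -0.2449 -0.0331
step 30 ; q: -0.3276 0.5600 ; dq: -1.1266 0.6717 ; eef: 0.0826 0.0285 0.4521 ; tau: -0.2433 -0.0506
step 31 ; q: -0.3503 0.5737 ; dq: -1.1504 0.6955 ; eef: 0.0850 0.0276 0.4513 ; tau: -0.2411 -0.0690
step 32 ; q: -0.3736 0.5878 ; dq: -1.1734 0.7192 ; eef: 0.0875 0.0267 0.4505 ; tau: -0.2382 -0.0883
step 33 ; q: -0.3972 0.6024 ; dq: -1.1955 0.7428 ; eef: 0.0900 0.0257 0.4496 ; tau: -0.2345 -0.1085
step 34 ; q: -0.4213 0.6175 ; dq: -1.2164 0.7661 ; eef: 0.0925 0.0246 0.4486 ; tau: -0.2300 -0.1296
step 35 ; q: -0.4458 0.6330 ; dq: -1.2361 0.7891 ; eef: 0.0951 0.0234 0.4476 ; tau: -0.2246 -0.1515
step 36 ; q: -0.4707 0.6490 ; dq: -1.2544 0.8117 ; eef: 0.0977 0.0221 0.4465 ; tau: -0.2183 -0.1742
step 37 ; q: -0.4960 0.6655 ; dq: -1.2712 0.8338 ; eef: 0.1004 0.0207 0.4454 ; tau: -0.2109 -0.1977
step 38 ; q: -0.5215 0.6823 ; dq: -1.2863 0.8553 ; eef: 0.1031 0.0192 0.4442 ; tau: -0.2025 -0.2219
step 39 ; q: -0.5474 0.6996 ; dq: -1.2997 0.8762 ; eef: 0.1058 0.0176 0.4430 ; tau: -0.1931 -0.2467
step 40 ; q: -0.5735 0.7173 ; dq: -1.3112 0.8963 ; eef: 0.1086 0.0159 0.4417 ; tau: -0.1826 -0.2721
step 41 ; q: -0.5998 0.7354 ; dq: -1.3208 0.9155 ; eef: 0.1113 0.0142 0.4404 ; tau: -0.1711 -0.2981
step 42 ; q: -0.6262 0.7539 ; dq: -1.3285 0.9338 ; eef: 0.1140 0.0123 0.4390 ; tau: -0.1584 -0.3245
step 43 ; q: -0.6528 0.7727 ; dq: -1.3341 0.9510 ; eef: 0.1168 0.0103 0.4376 ; tau: -0.1447 -0.3513
step 44 ; q: -0.6795 0.7919 ; dq: -1.3378 0.9671 ; eef: 0.1195 0.0082 0.4361 ; tau: -0.1300 -0.3784
step 45 ; q: -0.7063 0.8113 ; dq: -1.3394 0.9820 ; eef: 0.1222 0.0060 0.4345 ; tau: -0.1142 -0.4057
step 46 ; q: -0.7330 0.8311 ; dq: -1.3391 0.9957 ; eef: 0.1249 0.0038 0.4329 ; tau: -0.0975 -0.4330
step 47 ; q: -0.7597 0.8511 ; dq: -1.3368 1.0080 ; eef: 0.1275 0.0015 0.4313 ; tau: -0.0800 -0.4605
step 48 ; q: -0.7864 0.8713 ; dq: -1.3326 1.0190 ; eef: 0.1301 -0.0009 0.4296 ; tau: -0.0615 -0.4878
step 49 ; q: -0.8130 0.8918 ; dq: -1.3265 1.0285 ; eef: 0.1326 -0.0034 0.4278 ; tau: -0.0424 -0.5150
step 50 ; q: -0.8394 0.9124 ; dq: -1.3188 1.0367 ; eef: 0.1351 -0.0059 0.4260 ; tau: -0.0225 -0.5420
step 51 ; q: -0.8656 0.9332 ; dq: -1.3093 1.0434 ; eef: 0.1375 -0.0085 0.4242 ; tau: -0.0021 -0.5686
step 52 ; q: -0.8917 0.9541 ; dq: -1.2983 1.0487 ; eef: 0.1399 -0.0111 0.4223 ; tau: 0.0189 -0.5949
step 53 ; q: -0.9175 0.9751 ; dq: -1.2858 1.0526 ; eef: 0.1422 -0.0138 0.4204 ; tau: 0.0402 -0.6207
step 54 ; q: -0.9430 0.9961 ; dq: -1.2720 1.0550 ; eef: 0.1444 -0.0165 0.4184 ; tau: 0.0619 -0.6460
step 55 ; q: -0.9683 1.0172 ; dq: -1.2569 1.0561 ; eef: 0.1465 -0.0192 0.4164 ; tau: 0.0838 -0.6707
step 56 ; q: -0.9933 1.0383 ; dq: -1.2407 1.0559 ; eef: 0.1486 -0.0220 0.4144 ; tau: 0.1059 -0.6947
step 57 ; q: -1.0179 1.0594 ; dq: -1.2235 1.0543 ; eef: 0.1506 -0.0247 0.4124 ; tau: 0.1280 -0.7180
step 58 ; q: -1.0421 1.0804 ; dq: -1.2054 1.0515 ; eef: 0.1525 -0.0275 0.4104 ; tau: 0.1501 -0.7406
step 59 ; q: -1.0660 1.1014 ; dq: -1.1865 1.0476 ; eef: 0.1543 -0.0302 0.4083


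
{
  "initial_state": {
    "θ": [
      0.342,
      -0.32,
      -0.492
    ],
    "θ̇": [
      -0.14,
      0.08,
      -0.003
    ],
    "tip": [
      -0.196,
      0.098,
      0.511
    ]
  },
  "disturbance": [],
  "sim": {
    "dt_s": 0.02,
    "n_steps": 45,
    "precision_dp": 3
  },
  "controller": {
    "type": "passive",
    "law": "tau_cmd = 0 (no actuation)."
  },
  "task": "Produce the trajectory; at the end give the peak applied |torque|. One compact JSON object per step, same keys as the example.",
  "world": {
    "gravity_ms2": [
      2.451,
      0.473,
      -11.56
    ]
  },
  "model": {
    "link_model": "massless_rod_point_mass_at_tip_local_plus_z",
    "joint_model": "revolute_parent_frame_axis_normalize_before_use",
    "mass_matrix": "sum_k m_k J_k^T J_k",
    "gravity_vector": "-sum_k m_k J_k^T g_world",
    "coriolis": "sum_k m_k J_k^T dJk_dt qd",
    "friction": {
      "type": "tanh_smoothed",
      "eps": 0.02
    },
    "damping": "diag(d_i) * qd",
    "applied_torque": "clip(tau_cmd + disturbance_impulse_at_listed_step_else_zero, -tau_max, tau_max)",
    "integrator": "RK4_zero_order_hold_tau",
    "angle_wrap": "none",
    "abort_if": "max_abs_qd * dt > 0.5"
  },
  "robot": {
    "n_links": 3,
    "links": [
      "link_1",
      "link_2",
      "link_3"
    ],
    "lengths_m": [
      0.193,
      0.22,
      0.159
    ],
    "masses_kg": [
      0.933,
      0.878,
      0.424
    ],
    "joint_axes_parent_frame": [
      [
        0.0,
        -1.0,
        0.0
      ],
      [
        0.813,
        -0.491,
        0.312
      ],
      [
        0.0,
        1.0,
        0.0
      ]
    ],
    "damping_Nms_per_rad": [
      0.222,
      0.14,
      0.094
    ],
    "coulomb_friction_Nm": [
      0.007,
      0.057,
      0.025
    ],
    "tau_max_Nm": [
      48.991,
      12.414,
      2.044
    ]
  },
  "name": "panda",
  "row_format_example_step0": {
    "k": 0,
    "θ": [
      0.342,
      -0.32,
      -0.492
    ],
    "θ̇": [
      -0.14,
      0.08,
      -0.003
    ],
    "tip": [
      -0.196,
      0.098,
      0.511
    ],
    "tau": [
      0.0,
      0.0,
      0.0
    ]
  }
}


{"k":1,"\u03b8":[0.34,-0.322,-0.499],"\u03b8\u0307":[-0.058,-0.245,-0.653],"tip":[-0.196,0.099,0.511],"tau":[0.0,0.0,0.0]}
{"k":2,"\u03b8":[0.34,-0.33,-0.517],"\u03b8\u0307":[0.034,-0.552,-1.155],"tip":[-0.196,0.101,0.509],"tau":[0.0,0.0,0.0]}
{"k":3,"\u03b8":[0.341,-0.344,-0.545],"\u03b8\u0307":[0.135,-0.853,-1.564],"tip":[-0.197,0.105,0.506],"tau":[0.0,0.0,0.0]}
{"k":4,"\u03b8":[0.345,-0.364,-0.579],"\u03b8\u0307":[0.246,-1.155,-1.907],"tip":[-0.199,0.111,0.501],"tau":[0.0,0.0,0.0]}
{"k":5,"\u03b8":[0.351,-0.39,-0.621],"\u03b8\u0307":[0.369,-1.466,-2.202],"tip":[-0.201,0.118,0.495],"tau":[0.0,0.0,0.0]}
{"k":6,"\u03b8":[0.36,-0.423,-0.667],"\u03b8\u0307":[0.506,-1.793,-2.458],"tip":[-0.203,0.126,0.488],"tau":[0.0,0.0,0.0]}
{"k":7,"\u03b8":[0.372,-0.462,-0.719],"\u03b8\u0307":[0.661,-2.141,-2.681],"tip":[-0.206,0.137,0.479],"tau":[0.0,0.0,0.0]}
{"k":8,"\u03b8":[0.387,-0.508,-0.774],"\u03b8\u0307":[0.839,-2.518,-2.868],"tip":[-0.208,0.148,0.468],"tau":[0.0,0.0,0.0]}
{"k":9,"\u03b8":[0.406,-0.563,-0.833],"\u03b8\u0307":[1.047,-2.931,-3.014],"tip":[-0.209,0.161,0.455],"tau":[0.0,0.0,0.0]}
{"k":10,"\u03b8":[0.429,-0.626,-0.894],"\u03b8\u0307":[1.292,-3.387,-3.112],"tip":[-0.211,0.175,0.44],"tau":[0.0,0.0,0.0]}
{"k":11,"\u03b8":[0.458,-0.699,-0.957],"\u03b8\u0307":[1.584,-3.891,-3.15],"tip":[-0.211,0.19,0.422],"tau":[0.0,0.0,0.0]}
{"k":12,"\u03b8":[0.493,-0.782,-1.02],"\u03b8\u0307":[1.933,-4.446,-3.119],"tip":[-0.21,0.206,0.402],"tau":[0.0,0.0,0.0]}
{"k":13,"\u03b8":[0.535,-0.877,-1.081],"\u03b8\u0307":[2.352,-5.052,-3.011],"tip":[-0.207,0.222,0.379],"tau":[0.0,0.0,0.0]}
{"k":14,"\u03b8":[0.587,-0.984,-1.14],"\u03b8\u0307":[2.853,-5.7,-2.83],"tip":[-0.203,0.238,0.354],"tau":[0.0,0.0,0.0]}
{"k":15,"\u03b8":[0.65,-1.105,-1.194],"\u03b8\u0307":[3.445,-6.369,-2.595],"tip":[-0.196,0.253,0.325],"tau":[0.0,0.0,0.0]}
{"k":16,"\u03b8":[0.726,-1.239,-1.244],"\u03b8\u0307":[4.126,-7.023,-2.356],"tip":[-0.186,0.265,0.294],"tau":[0.0,0.0,0.0]}
{"k":17,"\u03b8":[0.816,-1.385,-1.289],"\u03b8\u0307":[4.872,-7.603,-2.197],"tip":[-0.173,0.275,0.261],"tau":[0.0,0.0,0.0]}
{"k":18,"\u03b8":[0.921,-1.542,-1.333],"\u03b8\u0307":[5.625,-8.043,-2.214],"tip":[-0.157,0.279,0.228],"tau":[0.0,0.0,0.0]}
{"k":19,"\u03b8":[1.04,-1.706,-1.379],"\u03b8\u0307":[6.305,-8.282,-2.465],"tip":[-0.139,0.277,0.195],"tau":[0.0,0.0,0.0]}
{"k":20,"\u03b8":[1.172,-1.872,-1.433],"\u03b8\u0307":[6.842,-8.306,-2.909],"tip":[-0.119,0.268,0.164],"tau":[0.0,0.0,0.0]}
{"k":21,"\u03b8":[1.313,-2.037,-1.496],"\u03b8\u0307":[7.223,-8.152,-3.419],"tip":[-0.101,0.253,0.137],"tau":[0.0,0.0,0.0]}
{"k":22,"\u03b8":[1.46,-2.197,-1.569],"\u03b8\u0307":[7.491,-7.885,-3.865],"tip":[-0.085,0.233,0.113],"tau":[0.0,0.0,0.0]}
{"k":23,"\u03b8":[1.612,-2.352,-1.65],"\u03b8\u0307":[7.714,-7.562,-4.184],"tip":[-0.072,0.209,0.092],"tau":[0.0,0.0,0.0]}
{"k":24,"\u03b8":[1.769,-2.5,-1.736],"\u03b8\u0307":[7.954,-7.211,-4.388],"tip":[-0.062,0.183,0.074],"tau":[0.0,0.0,0.0]}
{"k":25,"\u03b8":[1.931,-2.64,-1.825],"\u03b8\u0307":[8.249,-6.836,-4.534],"tip":[-0.054,0.157,0.057],"tau":[0.0,0.0,0.0]}
{"k":26,"\u03b8":[2.099,-2.773,-1.917],"\u03b8\u0307":[8.618,-6.427,-4.699],"tip":[-0.049,0.132,0.04],"tau":[0.0,0.0,0.0]}
{"k":27,"\u03b8":[2.276,-2.897,-2.013],"\u03b8\u0307":[9.048,-5.97,-4.959],"tip":[-0.045,0.108,0.022],"tau":[0.0,0.0,0.0]}
{"k":28,"\u03b8":[2.461,-3.011,-2.116],"\u03b8\u0307":[9.502,-5.447,-5.377],"tip":[-0.041,0.086,0.003],"tau":[0.0,0.0,0.0]}
{"k":29,"\u03b8":[2.655,-3.114,-2.23],"\u03b8\u0307":[9.908,-4.85,-5.996],"tip":[-0.036,0.067,-0.018],"tau":[0.0,0.0,0.0]}
{"k":30,"\u03b8":[2.857,-3.205,-2.358],"\u03b8\u0307":[10.172,-4.188,-6.82],"tip":[-0.027,0.049,-0.04],"tau":[0.0,0.0,0.0]}
{"k":31,"\u03b8":[3.061,-3.282,-2.504],"\u03b8\u0307":[10.197,-3.491,-7.795],"tip":[-0.015,0.033,-0.064],"tau":[0.0,0.0,0.0]}
{"k":32,"\u03b8":[3.262,-3.345,-2.67],"\u03b8\u0307":[9.914,-2.821,-8.788],"tip":[0.003,0.016,-0.088],"tau":[0.0,0.0,0.0]}
{"k":33,"\u03b8":[3.455,-3.395,-2.854],"\u03b8\u0307":[9.319,-2.256,-9.601],"tip":[0.025,-0.002,-0.11],"tau":[0.0,0.0,0.0]}
{"k":34,"\u03b8":[3.633,-3.436,-3.051],"\u03b8\u0307":[8.475,-1.867,-10.03],"tip":[0.05,-0.023,-0.128],"tau":[0.0,0.0,0.0]}
{"k":35,"\u03b8":[3.793,-3.471,-3.252],"\u03b8\u0307":[7.475,-1.677,-9.957],"tip":[0.074,-0.047,-0.141],"tau":[0.0,0.0,0.0]}
{"k":36,"\u03b8":[3.932,-3.504,-3.446],"\u03b8\u0307":[6.39,-1.652,-9.4],"tip":[0.097,-0.072,-0.149],"tau":[0.0,0.0,0.0]}
{"k":37,"\u03b8":[4.048,-3.538,-3.625],"\u03b8\u0307":[5.261,-1.726,-8.479],"tip":[0.115,-0.096,-0.153],"tau":[0.0,0.0,0.0]}
{"k":38,"\u03b8":[4.142,-3.573,-3.784],"\u03b8\u0307":[4.109,-1.837,-7.353],"tip":[0.129,-0.119,-0.154],"tau":[0.0,0.0,0.0]}
{"k":39,"\u03b8":[4.213,-3.611,-3.919],"\u03b8\u0307":[2.957,-1.945,-6.162],"tip":[0.14,-0.139,-0.153],"tau":[0.0,0.0,0.0]}
{"k":40,"\u03b8":[4.261,-3.651,-4.031],"\u03b8\u0307":[1.831,-2.029,-5.009],"tip":[0.147,-0.155,-0.153],"tau":[0.0,0.0,0.0]}
{"k":41,"\u03b8":[4.286,-3.692,-4.12],"\u03b8\u0307":[0.756,-2.091,-3.957],"tip":[0.151,-0.169,-0.153],"tau":[0.0,0.0,0.0]}
{"k":42,"\u03b8":[4.291,-3.735,-4.19],"\u03b8\u0307":[-0.244,-2.141,-3.035],"tip":[0.153,-0.18,-0.155],"tau":[0.0,0.0,0.0]}
{"k":43,"\u03b8":[4.277,-3.778,-4.242],"\u03b8\u0307":[-1.153,-2.197,-2.251],"tip":[0.153,-0.188,-0.159],"tau":[0.0,0.0,0.0]}
{"k":44,"\u03b8":[4.246,-3.823,-4.281],"\u03b8\u0307":[-1.967,-2.283,-1.598],"tip":[0.152,-0.194,-0.165],"tau":[0.0,0.0,0.0]}
{"k":45,"\u03b8":[4.199,-3.87,-4.307],"\u03b8\u0307":[-2.678,-2.424,-1.067],"tip":[0.149,-0.199,-0.173]}
{"summary": "max |tau| (N\u00b7m): 0.000"}


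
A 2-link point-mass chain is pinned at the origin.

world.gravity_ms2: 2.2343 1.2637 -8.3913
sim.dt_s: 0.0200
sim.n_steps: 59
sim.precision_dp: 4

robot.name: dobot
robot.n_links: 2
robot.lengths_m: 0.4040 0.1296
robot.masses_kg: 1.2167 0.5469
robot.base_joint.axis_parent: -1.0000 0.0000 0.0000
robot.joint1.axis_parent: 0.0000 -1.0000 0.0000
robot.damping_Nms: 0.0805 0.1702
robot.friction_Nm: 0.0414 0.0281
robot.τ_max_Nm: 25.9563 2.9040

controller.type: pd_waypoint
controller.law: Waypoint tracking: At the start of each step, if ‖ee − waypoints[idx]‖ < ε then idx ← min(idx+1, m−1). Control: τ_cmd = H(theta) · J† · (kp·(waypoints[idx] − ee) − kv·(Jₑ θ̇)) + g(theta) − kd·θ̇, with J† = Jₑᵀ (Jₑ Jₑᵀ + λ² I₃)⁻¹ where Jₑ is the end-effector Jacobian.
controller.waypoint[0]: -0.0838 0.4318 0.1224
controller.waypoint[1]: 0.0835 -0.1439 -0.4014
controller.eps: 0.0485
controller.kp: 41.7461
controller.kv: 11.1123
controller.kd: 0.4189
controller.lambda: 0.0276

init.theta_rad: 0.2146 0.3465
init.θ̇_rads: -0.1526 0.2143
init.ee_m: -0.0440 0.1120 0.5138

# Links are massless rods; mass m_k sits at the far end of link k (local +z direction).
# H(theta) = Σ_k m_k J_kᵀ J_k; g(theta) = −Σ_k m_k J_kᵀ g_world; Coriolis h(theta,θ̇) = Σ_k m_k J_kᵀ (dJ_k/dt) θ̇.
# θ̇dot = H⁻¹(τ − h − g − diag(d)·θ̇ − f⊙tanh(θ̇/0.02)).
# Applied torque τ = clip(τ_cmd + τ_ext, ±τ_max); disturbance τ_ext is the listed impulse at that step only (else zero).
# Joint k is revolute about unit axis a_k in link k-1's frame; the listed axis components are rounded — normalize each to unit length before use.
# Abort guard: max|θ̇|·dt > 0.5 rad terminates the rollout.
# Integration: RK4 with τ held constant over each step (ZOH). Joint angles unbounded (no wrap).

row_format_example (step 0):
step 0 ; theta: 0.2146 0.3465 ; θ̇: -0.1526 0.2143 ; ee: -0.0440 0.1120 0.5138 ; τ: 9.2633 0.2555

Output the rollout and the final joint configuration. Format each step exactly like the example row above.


step 1 ; theta: 0.2182 0.3553 ; θ̇: 0.5097 0.6401 ; ee: -0.0451 0.1137 0.5130 ; τ: 6.3780 0.0331
step 2 ; theta: 0.2334 0.3669 ; θ̇: 1.0079 0.5269 ; ee: -0.0465 0.1214 0.5107 ; τ: 4.0611 0.0848
step 3 ; theta: 0.2572 0.3775 ; θ̇: 1.3789 0.5302 ; ee: -0.0478 0.1334 0.5072 ; τ: 2.1829 0.0736
step 4 ; theta: 0.2875 0.3878 ; θ̇: 1.6508 0.4959 ; ee: -0.0490 0.1486 0.5025 ; τ: 0.6463 0.0797
step 5 ; theta: 0.3224 0.3974 ; θ̇: 1.8449 0.4668 ; ee: -0.0502 0.1659 0.4965 ; τ: -0.6232 0.0818
step 6 ; theta: 0.3606 0.4065 ; θ̇: 1.9779 0.4355 ; ee: -0.0512 0.1846 0.4894 ; τ: -1.6823 0.0843
step 7 ; theta: 0.4010 0.4149 ; θ̇: 2.0627 0.4055 ; ee: -0.0522 0.2040 0.4811 ; τ: -2.5736 0.0860
step 8 ; theta: 0.4427 0.4227 ; θ̇: 2.1091 0.3770 ; ee: -0.0532 0.2237 0.4718 ; τ: -3.3292 0.0872
step 9 ; theta: 0.4850 0.4300 ; θ̇: 2.1251 0.3506 ; ee: -0.0540 0.2433 0.4616 ; τ: -3.9734 0.0879
step 10 ; theta: 0.5274 0.4368 ; θ̇: 2.1168 0.3264 ; ee: -0.0548 0.2624 0.4506 ; τ: -4.5246 0.0883
step 11 ; theta: 0.5695 0.4431 ; θ̇: 2.0892 0.3047 ; ee: -0.0556 0.2810 0.4389 ; τ: -4.9967 0.0886
step 12 ; theta: 0.6108 0.4490 ; θ̇: 2.0463 0.2852 ; ee: -0.0562 0.2987 0.4266 ; τ: -5.4009 0.0888
step 13 ; theta: 0.6512 0.4545 ; θ̇: 1.9914 0.2680 ; ee: -0.0569 0.3154 0.4139 ; τ: -5.7459 0.0890
step 14 ; theta: 0.6903 0.4597 ; θ̇: 1.9273 0.2529 ; ee: -0.0575 0.3312 0.4010 ; τ: -6.0389 0.0893
step 15 ; theta: 0.7282 0.4646 ; θ̇: 1.8561 0.2397 ; ee: -0.0581 0.3460 0.3880 ; τ: -6.2861 0.0897
step 16 ; theta: 0.7645 0.4693 ; θ̇: 1.7799 0.2282 ; ee: -0.0586 0.3596 0.3750 ; τ: -6.4927 0.0903
step 17 ; theta: 0.7993 0.4738 ; θ̇: 1.7002 0.2184 ; ee: -0.0591 0.3723 0.3621 ; τ: -6.6634 0.0911
step 18 ; theta: 0.8325 0.4780 ; θ̇: 1.6184 0.2100 ; ee: -0.0596 0.3839 0.3494 ; τ: -6.8023 0.0920
step 19 ; theta: 0.8640 0.4822 ; θ̇: 1.5357 0.2028 ; ee: -0.0601 0.3945 0.3369 ; τ: -6.9134 0.0932
step 20 ; theta: 0.8939 0.4862 ; θ̇: 1.4529 0.1966 ; ee: -0.0606 0.4042 0.3248 ; τ: -7.0000 0.0945
step 21 ; theta: 0.9221 0.4901 ; θ̇: 1.3710 0.1914 ; ee: -0.0610 0.4131 0.3132 ; τ: -7.0653 0.0959
step 22 ; theta: 0.9487 0.4938 ; θ̇: 1.2905 0.1869 ; ee: -0.0614 0.4211 0.3019 ; τ: -7.1124 0.0975
step 23 ; theta: 0.9737 0.4975 ; θ̇: 1.2121 0.1831 ; ee: -0.0619 0.4283 0.2912 ; τ: -7.1438 0.0992
step 24 ; theta: 0.9972 0.5012 ; θ̇: 1.1361 0.1798 ; ee: -0.0623 0.4348 0.2809 ; τ: -7.1619 0.1010
step 25 ; theta: 1.0192 0.5048 ; θ̇: 1.0628 0.1770 ; ee: -0.0627 0.4407 0.2712 ; τ: -7.1689 0.1028
step 26 ; theta: 1.0397 0.5083 ; θ̇: 0.9925 0.1745 ; ee: -0.0631 0.4460 0.2619 ; τ: -7.1668 0.1046
step 27 ; theta: 1.0589 0.5117 ; θ̇: 0.9253 0.1724 ; ee: -0.0635 0.4507 0.2532 ; τ: -7.1572 0.1065
step 28 ; theta: 1.0768 0.5152 ; θ̇: 0.8614 0.1704 ; ee: -0.0639 0.4550 0.2450 ; τ: -7.1416 0.1084
step 29 ; theta: 1.0934 0.5186 ; θ̇: 0.8009 0.1687 ; ee: -0.0642 0.4588 0.2374 ; τ: -7.1213 0.1102
step 30 ; theta: 1.1088 0.5219 ; θ̇: 0.7436 0.1672 ; ee: -0.0646 0.4622 0.2301 ; τ: -7.0974 0.1120
step 31 ; theta: 1.1232 0.5253 ; θ̇: 0.6897 0.1658 ; ee: -0.0650 0.4653 0.2234 ; τ: -7.0710 0.1137
step 32 ; theta: 1.1364 0.5286 ; θ̇: 0.6390 0.1644 ; ee: -0.0654 0.4680 0.2171 ; τ: -7.0427 0.1154
step 33 ; theta: 1.1487 0.5319 ; θ̇: 0.5914 0.1632 ; ee: -0.0657 0.4704 0.2112 ; τ: -7.0134 0.1170
step 34 ; theta: 1.1601 0.5351 ; θ̇: 0.5469 0.1620 ; ee: -0.0661 0.4726 0.2058 ; τ: -6.9834 0.1185
step 35 ; theta: 1.1706 0.5384 ; θ̇: 0.5054 0.1609 ; ee: -0.0665 0.4746 0.2007 ; τ: -6.9534 0.1200
step 36 ; theta: 1.1804 0.5416 ; θ̇: 0.4666 0.1598 ; ee: -0.0668 0.4763 0.1960 ; τ: -6.9237 0.1213
step 37 ; theta: 1.1893 0.5448 ; θ̇: 0.4305 0.1587 ; ee: -0.0672 0.4778 0.1917 ; τ: -6.8944 0.1226
step 38 ; theta: 1.1976 0.5479 ; θ̇: 0.3970 0.1577 ; ee: -0.0675 0.4792 0.1876 ; τ: -6.8660 0.1237
step 39 ; theta: 1.2052 0.5511 ; θ̇: 0.3658 0.1566 ; ee: -0.0679 0.4804 0.1839 ; τ: -6.8385 0.1248
step 40 ; theta: 1.2123 0.5542 ; θ̇: 0.3370 0.1556 ; ee: -0.0682 0.4815 0.1804 ; τ: -6.8121 0.1258
step 41 ; theta: 1.2187 0.5573 ; θ̇: 0.3102 0.1546 ; ee: -0.0685 0.4825 0.1772 ; τ: -6.7869 0.1267
step 42 ; theta: 1.2247 0.5604 ; θ̇: 0.2855 0.1536 ; ee: -0.0689 0.4833 0.1743 ; τ: -6.7629 0.1275
step 43 ; theta: 1.2302 0.5635 ; θ̇: 0.2626 0.1526 ; ee: -0.0692 0.4841 0.1716 ; τ: -6.7401 0.1282
step 44 ; theta: 1.2352 0.5665 ; θ̇: 0.2415 0.1517 ; ee: -0.0696 0.4847 0.1691 ; τ: -6.7185 0.1288
step 45 ; theta: 1.2398 0.5695 ; θ̇: 0.2219 0.1507 ; ee: -0.0699 0.4853 0.1667 ; τ: -6.6982 0.1294
step 46 ; theta: 1.2441 0.5725 ; θ̇: 0.2039 0.1497 ; ee: -0.0702 0.4858 0.1646 ; τ: -6.6790 0.1299
step 47 ; theta: 1.2480 0.5755 ; θ̇: 0.1873 0.1487 ; ee: -0.0705 0.4862 0.1626 ; τ: -6.6611 0.1303
step 48 ; theta: 1.2516 0.5785 ; θ̇: 0.1720 0.1478 ; ee: -0.0709 0.4866 0.1608 ; τ: -6.6442 0.1306
step 49 ; theta: 1.2549 0.5814 ; θ̇: 0.1580 0.1468 ; ee: -0.0712 0.4870 0.1592 ; τ: -6.6285 0.1309
step 50 ; theta: 1.2579 0.5844 ; θ̇: 0.1450 0.1458 ; ee: -0.0715 0.4872 0.1576 ; τ: -6.6138 0.1311
step 51 ; theta: 1.2607 0.5873 ; θ̇: 0.1331 0.1449 ; ee: -0.0718 0.4875 0.1562 ; τ: -6.6000 0.1313
step 52 ; theta: 1.2633 0.5902 ; θ̇: 0.1221 0.1439 ; ee: -0.0721 0.4877 0.1549 ; τ: -6.5872 0.1314
step 53 ; theta: 1.2656 0.5930 ; θ̇: 0.1120 0.1429 ; ee: -0.0724 0.4878 0.1537 ; τ: -6.5753 0.1315
step 54 ; theta: 1.2678 0.5959 ; θ̇: 0.1028 0.1420 ; ee: -0.0727 0.4880 0.1526 ; τ: -6.5642 0.1315
step 55 ; theta: 1.2697 0.5987 ; θ̇: 0.0942 0.1410 ; ee: -0.0730 0.4881 0.1516 ; τ: -6.5538 0.1315
step 56 ; theta: 1.2715 0.6015 ; θ̇: 0.0864 0.1401 ; ee: -0.0733 0.4881 0.1506 ; τ: -6.5442 0.1314
step 57 ; theta: 1.2732 0.6043 ; θ̇: 0.0792 0.1391 ; ee: -0.0736 0.4882 0.1497 ; τ: -6.5352 0.1313
step 58 ; theta: 1.2747 0.6071 ; θ̇: 0.0726 0.1382 ; ee: -0.0739 0.4882 0.1489 ; τ: -6.5269 0.1312
step 59 ; theta: 1.2761 0.6098 ; θ̇: 0.0666 0.1372 ; ee: -0.0742 0.4882 0.1482
final theta (rad): 1.2761 0.6098


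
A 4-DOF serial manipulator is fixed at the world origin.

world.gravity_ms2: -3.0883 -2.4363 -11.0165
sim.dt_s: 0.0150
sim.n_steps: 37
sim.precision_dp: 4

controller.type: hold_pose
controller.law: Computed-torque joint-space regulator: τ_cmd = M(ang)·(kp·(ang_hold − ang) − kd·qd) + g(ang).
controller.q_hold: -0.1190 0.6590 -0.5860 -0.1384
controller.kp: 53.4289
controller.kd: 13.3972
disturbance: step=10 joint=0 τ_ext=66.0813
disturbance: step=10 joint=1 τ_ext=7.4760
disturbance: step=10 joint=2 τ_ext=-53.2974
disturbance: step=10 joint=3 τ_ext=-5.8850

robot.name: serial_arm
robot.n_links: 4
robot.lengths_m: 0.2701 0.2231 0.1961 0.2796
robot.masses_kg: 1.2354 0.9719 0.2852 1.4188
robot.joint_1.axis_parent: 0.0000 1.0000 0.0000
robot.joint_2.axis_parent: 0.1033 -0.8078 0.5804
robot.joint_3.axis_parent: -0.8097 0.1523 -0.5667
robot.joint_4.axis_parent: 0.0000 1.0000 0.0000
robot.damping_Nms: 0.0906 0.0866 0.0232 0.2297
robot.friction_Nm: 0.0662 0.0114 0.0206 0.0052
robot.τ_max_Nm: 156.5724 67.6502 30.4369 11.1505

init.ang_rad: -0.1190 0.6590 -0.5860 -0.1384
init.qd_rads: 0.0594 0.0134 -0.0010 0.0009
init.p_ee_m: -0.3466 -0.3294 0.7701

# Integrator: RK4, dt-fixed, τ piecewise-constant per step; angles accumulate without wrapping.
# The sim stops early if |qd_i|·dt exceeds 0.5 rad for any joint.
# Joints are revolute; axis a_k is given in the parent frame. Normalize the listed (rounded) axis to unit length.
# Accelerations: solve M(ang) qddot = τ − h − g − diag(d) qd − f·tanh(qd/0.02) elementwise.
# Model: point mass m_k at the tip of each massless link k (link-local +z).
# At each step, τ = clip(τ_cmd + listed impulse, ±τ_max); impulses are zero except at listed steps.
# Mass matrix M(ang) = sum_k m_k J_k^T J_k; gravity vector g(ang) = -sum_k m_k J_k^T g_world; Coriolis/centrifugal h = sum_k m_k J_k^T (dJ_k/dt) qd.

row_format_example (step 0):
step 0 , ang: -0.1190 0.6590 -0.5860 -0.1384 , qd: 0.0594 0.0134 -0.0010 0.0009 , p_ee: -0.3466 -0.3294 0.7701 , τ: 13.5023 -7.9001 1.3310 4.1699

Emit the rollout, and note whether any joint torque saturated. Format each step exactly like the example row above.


step 1 , ang: -0.1182 0.6591 -0.5861 -0.1384 , qd: 0.0415 -0.0024 -0.0085 -0.0027 , p_ee: -0.3460 -0.3295 0.7704 , τ: 13.6566 -7.9445 1.2983 4.1927
step 2 , ang: -0.1177 0.6590 -0.5862 -0.1385 , qd: 0.0287 -0.0090 -0.0115 -0.0021 , p_ee: -0.3456 -0.3295 0.7705 , τ: 13.7925 -7.9843 1.2689 4.2128
step 3 , ang: -0.1174 0.6588 -0.5864 -0.1385 , qd: 0.0193 -0.0111 -0.0120 -0.0007 , p_ee: -0.3452 -0.3295 0.7707 , τ: 13.9108 -8.0194 1.2427 4.2304
step 4 , ang: -0.1171 0.6587 -0.5866 -0.1385 , qd: 0.0125 -0.0106 -0.0108 0.0007 , p_ee: -0.3449 -0.3295 0.7708 , τ: 14.0126 -8.0502 1.2198 4.2460
step 5 , ang: -0.1170 0.6585 -0.5867 -0.1385 , qd: 0.0078 -0.0086 -0.0086 0.0015 , p_ee: -0.3447 -0.3295 0.7709 , τ: 14.0994 -8.0770 1.1999 4.2597
step 6 , ang: -0.1169 0.6584 -0.5868 -0.1384 , qd: 0.0045 -0.0062 -0.0061 0.0019 , p_ee: -0.3446 -0.3295 0.7709 , τ: 14.1731 -8.1002 1.1828 4.2716
step 7 , ang: -0.1168 0.6583 -0.5869 -0.1384 , qd: 0.0020 -0.0038 -0.0037 0.0019 , p_ee: -0.3445 -0.3295 0.7710 , τ: 14.2357 -8.1203 1.1682 4.2819
step 8 , ang: -0.1168 0.6583 -0.5870 -0.1384 , qd: 0.0002 -0.0019 -0.0017 0.0016 , p_ee: -0.3445 -0.3295 0.7710 , τ: 14.2888 -8.1376 1.1559 4.2909
step 9 , ang: -0.1168 0.6583 -0.5870 -0.1384 , qd: -0.0012 -0.0003 -0.0000 0.0011 , p_ee: -0.3445 -0.3295 0.7710 , τ: 14.3338 -8.1525 1.1456 4.2985
step 10 , ang: -0.1169 0.6583 -0.5870 -0.1383 , qd: -0.0023 0.0010 0.0013 0.0007 , p_ee: -0.3445 -0.3295 0.7710 , τ: 80.4533 -0.6893 -30.4369 -1.5800
step 11 , ang: -0.0927 0.7096 -0.5682 -0.1280 , qd: 3.1369 6.5677 2.4403 1.3314 , p_ee: -0.3410 -0.3335 0.7693 , τ: 0.5460 -10.0166 7.5048 5.6184
step 12 , ang: -0.0518 0.7930 -0.5358 -0.1114 , qd: 2.3625 4.7061 1.9310 0.9185 , p_ee: -0.3345 -0.3405 0.7658 , τ: 2.2695 -10.4262 6.2825 5.6227
step 13 , ang: -0.0211 0.8527 -0.5104 -0.1004 , qd: 1.7617 3.3486 1.4830 0.5800 , p_ee: -0.3293 -0.3458 0.7628 , τ: 3.8051 -10.6230 5.3055 5.5614
step 14 , ang: 0.0016 0.8949 -0.4912 -0.0938 , qd: 1.2851 2.3350 1.1008 0.3277 , p_ee: -0.3254 -0.3498 0.7603 , τ: 5.1656 -10.6688 4.5013 5.4592
step 15 , ang: 0.0179 0.9239 -0.4772 -0.0903 , qd: 0.9021 1.5648 0.7802 0.1521 , p_ee: -0.3225 -0.3526 0.7584 , τ: 6.3678 -10.6102 3.8253 5.3332
step 16 , ang: 0.0290 0.9427 -0.4676 -0.0890 , qd: 0.5923 0.9719 0.5147 0.0368 , p_ee: -0.3204 -0.3546 0.7570 , τ: 7.4288 -10.4834 3.2494 5.1957
step 17 , ang: 0.0360 0.9538 -0.4615 -0.0891 , qd: 0.3416 0.5138 0.2974 -0.0300 , p_ee: -0.3191 -0.3557 0.7562 , τ: 8.3644 -10.3155 2.7553 5.0547
step 18 , ang: 0.0396 0.9588 -0.4584 -0.0898 , qd: 0.1390 0.1580 0.1214 -0.0641 , p_ee: -0.3183 -0.3563 0.7558 , τ: 9.1891 -10.1271 2.3304 4.9170
step 19 , ang: 0.0405 0.9590 -0.4576 -0.0909 , qd: -0.0207 -0.1139 -0.0144 -0.0761 , p_ee: -0.3181 -0.3563 0.7558 , τ: 9.9117 -9.9340 1.9644 4.7881
step 20 , ang: 0.0393 0.9559 -0.4585 -0.0920 , qd: -0.1345 -0.2999 -0.0987 -0.0679 , p_ee: -0.3182 -0.3559 0.7561 , τ: 10.5251 -9.7512 1.6448 4.6713
step 21 , ang: 0.0366 0.9504 -0.4604 -0.0929 , qd: -0.2233 -0.4430 -0.1631 -0.0572 , p_ee: -0.3187 -0.3552 0.7566 , τ: 11.0646 -9.5818 1.3736 4.5683
step 22 , ang: 0.0328 0.9429 -0.4632 -0.0937 , qd: -0.2916 -0.5514 -0.2116 -0.0459 , p_ee: -0.3194 -0.3542 0.7574 , τ: 11.5392 -9.4285 1.1458 4.4790
step 23 , ang: 0.0280 0.9341 -0.4667 -0.0943 , qd: -0.3426 -0.6312 -0.2468 -0.0351 , p_ee: -0.3204 -0.3530 0.7583 , τ: 11.9562 -9.2925 0.9567 4.4030
step 24 , ang: 0.0226 0.9242 -0.4705 -0.0947 , qd: -0.3792 -0.6873 -0.2712 -0.0256 , p_ee: -0.3214 -0.3516 0.7593 , τ: 12.3219 -9.1738 0.8019 4.3396
step 25 , ang: 0.0168 0.9137 -0.4747 -0.0950 , qd: -0.4038 -0.7240 -0.2868 -0.0179 , p_ee: -0.3226 -0.3502 0.7603 , τ: 12.6422 -9.0715 0.6774 4.2878
step 26 , ang: 0.0106 0.9027 -0.4790 -0.0952 , qd: -0.4184 -0.7448 -0.2953 -0.0122 , p_ee: -0.3239 -0.3487 0.7613 , τ: 12.9223 -8.9844 0.5793 4.2465
step 27 , ang: 0.0043 0.8915 -0.4835 -0.0953 , qd: -0.4250 -0.7526 -0.2982 -0.0084 , p_ee: -0.3252 -0.3471 0.7624 , τ: 13.1665 -8.9111 0.5042 4.2144
step 28 , ang: -0.0021 0.8803 -0.4879 -0.0954 , qd: -0.4250 -0.7498 -0.2967 -0.0061 , p_ee: -0.3265 -0.3456 0.7634 , τ: 13.3791 -8.8498 0.4489 4.1904
step 29 , ang: -0.0084 0.8691 -0.4923 -0.0955 , qd: -0.4197 -0.7383 -0.2918 -0.0049 , p_ee: -0.3278 -0.3442 0.7643 , τ: 13.5635 -8.7989 0.4105 4.1732
step 30 , ang: -0.0146 0.8582 -0.4966 -0.0955 , qd: -0.4103 -0.7200 -0.2843 -0.0046 , p_ee: -0.3291 -0.3427 0.7652 , τ: 13.7231 -8.7569 0.3865 4.1618
step 31 , ang: -0.0206 0.8477 -0.5008 -0.0956 , qd: -0.3977 -0.6964 -0.2751 -0.0051 , p_ee: -0.3303 -0.3414 0.7661 , τ: 13.8608 -8.7223 0.3743 4.1550
step 32 , ang: -0.0265 0.8375 -0.5048 -0.0957 , qd: -0.3826 -0.6688 -0.2645 -0.0060 , p_ee: -0.3316 -0.3401 0.7669 , τ: 13.9791 -8.6938 0.3719 4.1520
step 33 , ang: -0.0321 0.8277 -0.5086 -0.0957 , qd: -0.3659 -0.6384 -0.2531 -0.0073 , p_ee: -0.3327 -0.3388 0.7676 , τ: 14.0803 -8.6704 0.3774 4.1521
step 34 , ang: -0.0374 0.8184 -0.5123 -0.0958 , qd: -0.3480 -0.6062 -0.2412 -0.0089 , p_ee: -0.3338 -0.3377 0.7683 , τ: 14.1666 -8.6510 0.3892 4.1545
step 35 , ang: -0.0425 0.8096 -0.5158 -0.0960 , qd: -0.3295 -0.5729 -0.2291 -0.0107 , p_ee: -0.3349 -0.3367 0.7688 , τ: 14.2397 -8.6348 0.4058 4.1587
step 36 , ang: -0.0473 0.8013 -0.5192 -0.0961 , qd: -0.3106 -0.5393 -0.2170 -0.0126 , p_ee: -0.3359 -0.3357 0.7694 , τ: 14.3013 -8.6211 0.4262 4.1642
step 37 , ang: -0.0518 0.7935 -0.5223 -0.0963 , qd: -0.2918 -0.5059 -0.2051 -0.0146 , p_ee: -0.3368 -0.3348 0.7698
any joint saturated: yes


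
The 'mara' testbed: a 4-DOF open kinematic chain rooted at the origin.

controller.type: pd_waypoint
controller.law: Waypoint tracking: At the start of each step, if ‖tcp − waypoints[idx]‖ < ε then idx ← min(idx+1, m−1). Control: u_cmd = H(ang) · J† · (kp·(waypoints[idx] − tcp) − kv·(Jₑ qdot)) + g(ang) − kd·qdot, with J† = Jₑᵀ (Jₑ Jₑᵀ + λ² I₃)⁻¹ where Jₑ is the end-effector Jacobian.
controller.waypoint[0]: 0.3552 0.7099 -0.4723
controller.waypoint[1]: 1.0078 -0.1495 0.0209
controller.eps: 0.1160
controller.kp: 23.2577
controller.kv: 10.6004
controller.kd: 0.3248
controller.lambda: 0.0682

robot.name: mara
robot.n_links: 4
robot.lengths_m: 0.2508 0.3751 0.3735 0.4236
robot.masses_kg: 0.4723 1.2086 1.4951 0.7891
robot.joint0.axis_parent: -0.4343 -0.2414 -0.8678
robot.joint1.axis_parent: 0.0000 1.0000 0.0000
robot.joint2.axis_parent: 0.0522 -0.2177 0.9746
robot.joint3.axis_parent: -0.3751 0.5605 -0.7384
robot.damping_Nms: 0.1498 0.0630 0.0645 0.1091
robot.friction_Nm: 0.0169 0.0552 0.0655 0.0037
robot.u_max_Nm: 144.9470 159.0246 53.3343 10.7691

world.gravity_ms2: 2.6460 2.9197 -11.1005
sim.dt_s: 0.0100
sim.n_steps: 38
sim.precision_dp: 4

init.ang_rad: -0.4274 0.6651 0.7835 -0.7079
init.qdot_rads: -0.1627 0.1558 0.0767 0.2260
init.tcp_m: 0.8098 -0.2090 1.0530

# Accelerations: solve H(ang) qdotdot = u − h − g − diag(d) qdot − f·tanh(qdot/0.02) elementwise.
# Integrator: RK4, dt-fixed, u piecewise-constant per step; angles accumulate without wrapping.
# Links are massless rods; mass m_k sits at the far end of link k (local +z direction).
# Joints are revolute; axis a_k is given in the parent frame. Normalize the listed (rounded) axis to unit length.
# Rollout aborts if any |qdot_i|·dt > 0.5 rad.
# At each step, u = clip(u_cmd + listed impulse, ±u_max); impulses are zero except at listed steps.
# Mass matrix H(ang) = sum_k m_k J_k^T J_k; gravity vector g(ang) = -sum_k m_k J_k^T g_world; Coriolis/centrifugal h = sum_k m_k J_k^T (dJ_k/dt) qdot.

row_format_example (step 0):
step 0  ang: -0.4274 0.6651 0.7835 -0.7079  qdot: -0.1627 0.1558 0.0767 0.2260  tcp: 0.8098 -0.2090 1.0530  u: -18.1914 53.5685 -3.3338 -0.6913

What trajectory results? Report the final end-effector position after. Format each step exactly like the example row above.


step 1  ang: -0.4204 0.6724 0.7769 -0.7084  qdot: 1.5444 1.2989 -1.4252 -0.3124  tcp: 0.8118 -0.2071 1.0509  u: -16.9621 48.1610 -2.7627 -0.2641
step 2  ang: -0.3986 0.6900 0.7555 -0.7132  qdot: 2.7677 2.1990 -2.9550 -0.6770  tcp: 0.8144 -0.2042 1.0469  u: -15.7089 42.8343 -2.1252 0.0827
step 3  ang: -0.3673 0.7153 0.7181 -0.7213  qdot: 3.4311 2.8144 -4.6194 -0.9697  tcp: 0.8179 -0.2004 1.0413  u: -13.9684 36.8349 -1.4096 0.3714
step 4  ang: -0.3319 0.7453 0.6643 -0.7319  qdot: 3.5923 3.1609 -6.1833 -1.2088  tcp: 0.8224 -0.1957 1.0342  u: -11.4580 29.5431 -0.7077 0.5876
step 5  ang: -0.2968 0.7776 0.5965 -0.7448  qdot: 3.3735 3.2886 -7.3904 -1.3997  tcp: 0.8283 -0.1899 1.0258  u: -8.3226 21.0358 -0.1052 0.7087
step 6  ang: -0.2653 0.8104 0.5189 -0.7595  qdot: 2.9123 3.2631 -8.1051 -1.5451  tcp: 0.8359 -0.1831 1.0158  u: -5.0174 11.9715 0.3582 0.7201
step 7  ang: -0.2392 0.8424 0.4365 -0.7755  qdot: 2.3244 3.1465 -8.3281 -1.6520  tcp: 0.8452 -0.1754 1.0043  u: -2.0373 3.1588 0.6824 0.6278
step 8  ang: -0.2192 0.8730 0.3539 -0.7925  qdot: 1.6895 2.9857 -8.1458 -1.7358  tcp: 0.8562 -0.1668 0.9911  u: 0.2706 -4.7565 0.8871 0.4580
step 9  ang: -0.2056 0.9020 0.2746 -0.8104  qdot: 1.0547 2.8111 -7.6737 -1.8176  tcp: 0.8686 -0.1576 0.9762  u: 1.7653 -11.4033 0.9963 0.2474
step 10  ang: -0.1983 0.9291 0.2009 -0.8293  qdot: 0.4439 2.6400 -7.0203 -1.9180  tcp: 0.8821 -0.1479 0.9597  u: 2.4872 -16.6796 1.0327 0.0318
step 11  ang: -0.1969 0.9547 0.1343 -0.8493  qdot: -0.1305 2.4818 -6.2735 -2.0515  tcp: 0.8963 -0.1378 0.9418  u: 2.5941 -20.6916 1.0163 -0.1610
step 12  ang: -0.2010 0.9787 0.0754 -0.8708  qdot: -0.6614 2.3410 -5.5002 -2.2242  tcp: 0.9110 -0.1273 0.9227  u: 2.2908 -23.6705 0.9655 -0.3137
step 13  ang: -0.2102 1.0014 0.0241 -0.8942  qdot: -1.1490 2.2176 -4.7453 -2.4384  tcp: 0.9259 -0.1165 0.9023  u: 1.7812 -25.9017 0.8952 -0.4173
step 14  ang: -0.2240 1.0230 -0.0198 -0.9200  qdot: -1.5915 2.1106 -4.0385 -2.6871  tcp: 0.9405 -0.1052 0.8810  u: 1.2291 -27.6522 0.8175 -0.4715
step 15  ang: -0.2420 1.0436 -0.0569 -0.9483  qdot: -1.9882 2.0177 -3.3972 -2.9586  tcp: 0.9548 -0.0935 0.8588  u: 0.7511 -29.1409 0.7413 -0.4808
step 16  ang: -0.2637 1.0634 -0.0880 -0.9793  qdot: -2.3395 1.9360 -2.8284 -3.2394  tcp: 0.9685 -0.0813 0.8358  u: 0.4189 -30.5253 0.6717 -0.4523
step 17  ang: -0.2887 1.0824 -0.1138 -1.0131  qdot: -2.6464 1.8623 -2.3314 -3.5152  tcp: 0.9816 -0.0685 0.8122  u: 0.2677 -31.9028 0.6105 -0.3941
step 18  ang: -0.3165 1.1006 -0.1349 -1.0496  qdot: -2.9104 1.7938 -1.9000 -3.7732  tcp: 0.9938 -0.0550 0.7879  u: 0.3056 -33.3202 0.5566 -0.3137
step 19  ang: -0.3468 1.1182 -0.1520 -1.0885  qdot: -3.1337 1.7282 -1.5250 -4.0027  tcp: 1.0051 -0.0409 0.7631  u: 0.5227 -34.7866 0.5070 -0.2174
step 20  ang: -0.3791 1.1352 -0.1656 -1.1295  qdot: -3.3189 1.6633 -1.1960 -4.1963  tcp: 1.0154 -0.0261 0.7379  u: 0.8979 -36.2866 0.4575 -0.1100
step 21  ang: -0.4130 1.1515 -0.1761 -1.1723  qdot: -3.4689 1.5978 -0.9028 -4.3495  tcp: 1.0247 -0.0105 0.7123  u: 1.4043 -37.7910 0.4043 0.0050
step 22  ang: -0.4483 1.1671 -0.1837 -1.2163  qdot: -3.5866 1.5305 -0.6367 -4.4611  tcp: 1.0329 0.0058 0.6864  u: 2.0136 -39.2659 0.3439 0.1257
step 23  ang: -0.4847 1.1821 -0.1888 -1.2613  qdot: -3.6751 1.4607 -0.3903 -4.5321  tcp: 1.0401 0.0227 0.6604  u: 2.6985 -40.6782 0.2738 0.2507
step 24  ang: -0.5217 1.1963 -0.1916 -1.3067  qdot: -3.7376 1.3878 -0.1580 -4.5657  tcp: 1.0461 0.0404 0.6342  u: 3.4348 -41.9991 0.1926 0.3793
step 25  ang: -0.5593 1.2098 -0.1920 -1.3524  qdot: -3.7771 1.3116 0.0548 -4.5723  tcp: 1.0509 0.0587 0.6079  u: 4.2020 -43.1875 0.1035 0.5130
step 26  ang: -0.5972 1.2225 -0.1907 -1.3981  qdot: -3.7962 1.2321 0.2209 -4.5753  tcp: 1.0546 0.0776 0.5818  u: 4.9820 -44.1576 0.0194 0.6556
step 27  ang: -0.6351 1.2344 -0.1876 -1.4437  qdot: -3.7954 1.1508 0.3954 -4.5405  tcp: 1.0570 0.0970 0.5558  u: 5.7608 -45.0038 -0.0786 0.7938
step 28  ang: -0.6730 1.2455 -0.1827 -1.4887  qdot: -3.7774 1.0674 0.5743 -4.4783  tcp: 1.0583 0.1169 0.5301  u: 6.5263 -45.7116 -0.1879 0.9299
step 29  ang: -0.7106 1.2558 -0.1761 -1.5331  qdot: -3.7446 0.9819 0.7548 -4.3968  tcp: 1.0584 0.1371 0.5048  u: 7.2699 -46.2719 -0.3058 1.0649
step 30  ang: -0.7478 1.2652 -0.1676 -1.5765  qdot: -3.6985 0.8945 0.9342 -4.3027  tcp: 1.0574 0.1577 0.4799  u: 7.9858 -46.6795 -0.4300 1.1992
step 31  ang: -0.7845 1.2737 -0.1574 -1.6190  qdot: -3.6407 0.8053 1.1106 -4.2011  tcp: 1.0552 0.1784 0.4555  u: 8.6694 -46.9310 -0.5583 1.3325
step 32  ang: -0.8205 1.2813 -0.1454 -1.6605  qdot: -3.5720 0.7150 1.2825 -4.0962  tcp: 1.0519 0.1993 0.4316  u: 9.3170 -47.0245 -0.6889 1.4644
step 33  ang: -0.8559 1.2880 -0.1318 -1.7008  qdot: -3.4932 0.6242 1.4484 -3.9911  tcp: 1.0476 0.2202 0.4083  u: 9.9250 -46.9584 -0.8200 1.5939
step 34  ang: -0.8903 1.2938 -0.1165 -1.7402  qdot: -3.4047 0.5336 1.6074 -3.8878  tcp: 1.0423 0.2411 0.3857  u: 10.4894 -46.7311 -0.9505 1.7199
step 35  ang: -0.9239 1.2987 -0.0996 -1.7785  qdot: -3.3067 0.4440 1.7586 -3.7881  tcp: 1.0360 0.2618 0.3638  u: 11.0053 -46.3413 -1.0792 1.8414
step 36  ang: -0.9564 1.3027 -0.0813 -1.8159  qdot: -3.1995 0.3565 1.9012 -3.6929  tcp: 1.0288 0.2824 0.3426  u: 11.4671 -45.7877 -1.2053 1.9571
step 37  ang: -0.9878 1.3059 -0.0616 -1.8523  qdot: -3.0830 0.2721 2.0348 -3.6026  tcp: 1.0207 0.3026 0.3222  u: 11.8681 -45.0698 -1.3281 2.0657
step 38  ang: -1.0180 1.3082 -0.0407 -1.8878  qdot: -2.9575 0.1921 2.1590 -3.5173  tcp: 1.0118 0.3225 0.3026
final tcp position (m): 1.0118 0.3225 0.3026


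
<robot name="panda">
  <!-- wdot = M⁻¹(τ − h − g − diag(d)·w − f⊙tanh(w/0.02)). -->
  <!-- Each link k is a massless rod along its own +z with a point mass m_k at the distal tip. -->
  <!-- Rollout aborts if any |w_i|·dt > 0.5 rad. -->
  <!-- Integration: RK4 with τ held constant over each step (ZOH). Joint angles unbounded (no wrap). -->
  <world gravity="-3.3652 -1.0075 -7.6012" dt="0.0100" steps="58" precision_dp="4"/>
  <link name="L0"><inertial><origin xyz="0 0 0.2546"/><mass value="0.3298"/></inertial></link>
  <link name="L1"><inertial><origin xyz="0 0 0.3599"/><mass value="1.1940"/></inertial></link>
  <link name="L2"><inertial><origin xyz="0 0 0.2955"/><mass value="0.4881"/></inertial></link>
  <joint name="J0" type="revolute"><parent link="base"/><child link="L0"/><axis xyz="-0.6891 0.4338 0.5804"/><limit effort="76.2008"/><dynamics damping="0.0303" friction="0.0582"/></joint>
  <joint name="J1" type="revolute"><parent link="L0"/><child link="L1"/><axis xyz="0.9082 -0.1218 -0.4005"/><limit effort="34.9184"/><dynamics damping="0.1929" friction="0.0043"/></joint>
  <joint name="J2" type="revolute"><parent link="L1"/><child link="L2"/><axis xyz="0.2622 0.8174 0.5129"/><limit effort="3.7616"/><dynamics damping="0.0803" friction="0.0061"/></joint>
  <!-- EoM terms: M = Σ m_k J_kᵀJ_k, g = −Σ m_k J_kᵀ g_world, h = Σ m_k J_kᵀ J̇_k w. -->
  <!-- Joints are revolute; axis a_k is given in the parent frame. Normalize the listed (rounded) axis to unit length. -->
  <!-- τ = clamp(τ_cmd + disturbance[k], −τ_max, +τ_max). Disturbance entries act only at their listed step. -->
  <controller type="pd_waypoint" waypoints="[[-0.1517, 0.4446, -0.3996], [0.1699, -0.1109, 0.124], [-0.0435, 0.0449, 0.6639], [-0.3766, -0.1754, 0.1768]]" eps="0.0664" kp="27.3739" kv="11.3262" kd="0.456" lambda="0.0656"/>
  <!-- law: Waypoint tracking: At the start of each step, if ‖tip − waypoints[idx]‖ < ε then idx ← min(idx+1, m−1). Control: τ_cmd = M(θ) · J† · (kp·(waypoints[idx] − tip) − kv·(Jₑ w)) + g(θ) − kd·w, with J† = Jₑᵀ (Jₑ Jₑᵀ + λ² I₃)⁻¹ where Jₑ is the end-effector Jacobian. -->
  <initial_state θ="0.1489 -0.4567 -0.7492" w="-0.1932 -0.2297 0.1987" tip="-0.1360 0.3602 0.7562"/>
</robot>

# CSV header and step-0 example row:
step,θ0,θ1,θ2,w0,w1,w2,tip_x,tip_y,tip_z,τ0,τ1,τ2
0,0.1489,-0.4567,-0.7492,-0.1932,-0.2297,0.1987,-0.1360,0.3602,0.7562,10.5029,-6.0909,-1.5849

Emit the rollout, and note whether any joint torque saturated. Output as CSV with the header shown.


step,θ0,θ1,θ2,w0,w1,w2,tip_x,tip_y,tip_z,τ0,τ1,τ2
1,0.1497,-0.4570,-0.7529,0.3539,0.1643,-0.9148,-0.1367,0.3607,0.7553,9.3425,-5.2811,-0.8104
2,0.1551,-0.4546,-0.7651,0.7090,0.3141,-1.5262,-0.1381,0.3623,0.7529,8.2503,-4.4093,-0.3621
3,0.1635,-0.4512,-0.7822,0.9704,0.3630,-1.8852,-0.1399,0.3648,0.7494,7.2256,-3.5632,-0.0833
4,0.1742,-0.4475,-0.8022,1.1817,0.3725,-2.1086,-0.1420,0.3682,0.7448,6.2660,-2.7762,0.1009
5,0.1870,-0.4438,-0.8240,1.3634,0.3699,-2.2548,-0.1441,0.3724,0.7396,5.3685,-2.0588,0.2289
6,0.2014,-0.4401,-0.8471,1.5249,0.3668,-2.3540,-0.1463,0.3772,0.7336,4.5293,-1.4112,0.3215
7,0.2174,-0.4364,-0.8709,1.6703,0.3671,-2.4227,-0.1485,0.3826,0.7271,3.7452,-0.8292,0.3903
8,0.2347,-0.4327,-0.8954,1.8015,0.3715,-2.4698,-0.1507,0.3884,0.7201,3.0131,-0.3073,0.4423
9,0.2533,-0.4290,-0.9203,1.9191,0.3791,-2.5012,-0.1528,0.3946,0.7127,2.3302,0.1606,0.4822
10,0.2730,-0.4251,-0.9454,2.0236,0.3889,-2.5207,-0.1549,0.4010,0.7049,1.6943,0.5799,0.5130
11,0.2937,-0.4212,-0.9706,2.1152,0.3997,-2.5308,-0.1569,0.4075,0.6968,1.1032,0.9559,0.5371
12,0.3153,-0.4172,-0.9960,2.1945,0.4106,-2.5338,-0.1590,0.4142,0.6884,0.5548,1.2933,0.5563
13,0.3375,-0.4130,-1.0213,2.2620,0.4208,-2.5313,-0.1610,0.4209,0.6797,0.0470,1.5960,0.5719
14,0.3604,-0.4088,-1.0466,2.3183,0.4298,-2.5247,-0.1631,0.4275,0.6707,-0.4222,1.8680,0.5850
15,0.3838,-0.4044,-1.0718,2.3642,0.4374,-2.5150,-0.1652,0.4342,0.6616,-0.8552,2.1124,0.5964
16,0.4076,-0.4000,-1.0968,2.4007,0.4433,-2.5031,-0.1673,0.4407,0.6523,-1.2541,2.3323,0.6067
17,0.4318,-0.3956,-1.1218,2.4285,0.4477,-2.4898,-0.1694,0.4471,0.6428,-1.6212,2.5303,0.6164
18,0.4562,-0.3911,-1.1466,2.4486,0.4505,-2.4756,-0.1716,0.4534,0.6332,-1.9590,2.7088,0.6256
19,0.4807,-0.3866,-1.1713,2.4619,0.4520,-2.4609,-0.1739,0.4594,0.6235,-2.2698,2.8699,0.6348
20,0.5054,-0.3821,-1.1958,2.4691,0.4523,-2.4461,-0.1762,0.4653,0.6137,-2.5559,3.0156,0.6438
21,0.5300,-0.3776,-1.2202,2.4711,0.4516,-2.4314,-0.1785,0.4709,0.6038,-2.8194,3.1474,0.6530
22,0.5547,-0.3731,-1.2444,2.4685,0.4502,-2.4169,-0.1809,0.4763,0.5938,-3.0626,3.2670,0.6621
23,0.5794,-0.3686,-1.2685,2.4621,0.4483,-2.4028,-0.1834,0.4815,0.5837,-3.2873,3.3756,0.6713
24,0.6039,-0.3641,-1.2925,2.4524,0.4461,-2.3891,-0.1860,0.4864,0.5737,-3.4956,3.4745,0.6804
25,0.6284,-0.3597,-1.3163,2.4399,0.4438,-2.3758,-0.1885,0.4910,0.5636,-3.6891,3.5646,0.6895
26,0.6527,-0.3553,-1.3400,2.4251,0.4414,-2.3630,-0.1912,0.4954,0.5534,-3.8695,3.6470,0.6984
27,0.6769,-0.3509,-1.3636,2.4085,0.4393,-2.3506,-0.1938,0.4995,0.5433,-4.0381,3.7223,0.7070
28,0.7009,-0.3465,-1.3870,2.3902,0.4374,-2.3386,-0.1966,0.5033,0.5332,-4.1963,3.7915,0.7155
29,0.7247,-0.3421,-1.4103,2.3706,0.4360,-2.3270,-0.1993,0.5069,0.5230,-4.3452,3.8550,0.7235
30,0.7483,-0.3378,-1.4335,2.3500,0.4349,-2.3157,-0.2021,0.5102,0.5129,-4.4860,3.9134,0.7312
31,0.7716,-0.3334,-1.4566,2.3285,0.4344,-2.3047,-0.2049,0.5133,0.5029,-4.6195,3.9673,0.7385
32,0.7948,-0.3291,-1.4796,2.3063,0.4344,-2.2940,-0.2077,0.5161,0.4929,-4.7465,4.0170,0.7454
33,0.8178,-0.3248,-1.5025,2.2834,0.4350,-2.2836,-0.2105,0.5186,0.4829,-4.8677,4.0629,0.7517
34,0.8405,-0.3204,-1.5253,2.2600,0.4361,-2.2734,-0.2133,0.5209,0.4729,-4.9837,4.1054,0.7575
35,0.8629,-0.3161,-1.5480,2.2362,0.4377,-2.2634,-0.2161,0.5230,0.4631,-5.0951,4.1446,0.7629
36,0.8852,-0.3117,-1.5705,2.2118,0.4399,-2.2535,-0.2189,0.5248,0.4533,-5.2022,4.1809,0.7677
37,0.9072,-0.3073,-1.5930,2.1871,0.4425,-2.2439,-0.2217,0.5265,0.4435,-5.3053,4.2144,0.7720
38,0.9289,-0.3028,-1.6154,2.1619,0.4455,-2.2343,-0.2245,0.5279,0.4339,-5.4048,4.2452,0.7757
39,0.9504,-0.2984,-1.6377,2.1363,0.4489,-2.2249,-0.2272,0.5291,0.4243,-5.5007,4.2735,0.7790
40,0.9716,-0.2939,-1.6599,2.1103,0.4525,-2.2157,-0.2299,0.5301,0.4148,-5.5933,4.2993,0.7817
41,0.9926,-0.2893,-1.6820,2.0838,0.4564,-2.2065,-0.2325,0.5309,0.4054,-5.6826,4.3227,0.7840
42,1.0133,-0.2848,-1.7040,2.0569,0.4604,-2.1974,-0.2351,0.5316,0.3961,-5.7686,4.3438,0.7857
43,1.0337,-0.2801,-1.7259,2.0295,0.4645,-2.1884,-0.2377,0.5320,0.3869,-5.8513,4.3625,0.7871
44,1.0539,-0.2755,-1.7478,2.0016,0.4686,-2.1795,-0.2402,0.5324,0.3777,-5.9307,4.3789,0.7879
45,1.0737,-0.2708,-1.7695,1.9732,0.4727,-2.1706,-0.2426,0.5325,0.3687,-6.0067,4.3930,0.7884
46,1.0933,-0.2660,-1.7912,1.9443,0.4766,-2.1618,-0.2450,0.5325,0.3597,-6.0793,4.4048,0.7884
47,1.1126,-0.2613,-1.8128,1.9149,0.4803,-2.1530,-0.2473,0.5324,0.3509,-6.1482,4.4142,0.7880
48,1.1316,-0.2564,-1.8343,1.8851,0.4838,-2.1443,-0.2496,0.5322,0.3422,-6.2135,4.4212,0.7873
49,1.1503,-0.2516,-1.8557,1.8548,0.4870,-2.1355,-0.2517,0.5318,0.3335,-6.2751,4.4259,0.7862
50,1.1687,-0.2467,-1.8770,1.8241,0.4899,-2.1267,-0.2538,0.5313,0.3250,-6.3328,4.4282,0.7848
51,1.1868,-0.2418,-1.8982,1.7931,0.4923,-2.1179,-0.2559,0.5307,0.3165,-6.3867,4.4281,0.7831
52,1.2045,-0.2369,-1.9193,1.7617,0.4944,-2.1090,-0.2578,0.5300,0.3082,-6.4365,4.4256,0.7810
53,1.2220,-0.2319,-1.9404,1.7301,0.4959,-2.1001,-0.2597,0.5292,0.2999,-6.4824,4.4208,0.7787
54,1.2391,-0.2270,-1.9613,1.6983,0.4970,-2.0910,-0.2615,0.5284,0.2918,-6.5243,4.4137,0.7760
55,1.2559,-0.2220,-1.9822,1.6664,0.4977,-2.0819,-0.2633,0.5275,0.2838,-6.5622,4.4044,0.7732
56,1.2724,-0.2170,-2.0030,1.6344,0.4978,-2.0726,-0.2649,0.5265,0.2758,-6.5962,4.3928,0.7701
57,1.2886,-0.2121,-2.0236,1.6025,0.4974,-2.0631,-0.2665,0.5254,0.2680,-6.6264,4.3792,0.7667
58,1.3045,-0.2071,-2.0442,1.5706,0.4965,-2.0535,-0.2680,0.5243,0.2602,,,
# any joint saturated: no
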